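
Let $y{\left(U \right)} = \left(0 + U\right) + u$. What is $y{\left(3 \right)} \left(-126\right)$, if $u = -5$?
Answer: $252$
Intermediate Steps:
$y{\left(U \right)} = -5 + U$ ($y{\left(U \right)} = \left(0 + U\right) - 5 = U - 5 = -5 + U$)
$y{\left(3 \right)} \left(-126\right) = \left(-5 + 3\right) \left(-126\right) = \left(-2\right) \left(-126\right) = 252$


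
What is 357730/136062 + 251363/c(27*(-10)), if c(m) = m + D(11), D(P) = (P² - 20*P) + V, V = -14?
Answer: -17031970958/26055873 ≈ -653.67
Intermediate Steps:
D(P) = -14 + P² - 20*P (D(P) = (P² - 20*P) - 14 = -14 + P² - 20*P)
c(m) = -113 + m (c(m) = m + (-14 + 11² - 20*11) = m + (-14 + 121 - 220) = m - 113 = -113 + m)
357730/136062 + 251363/c(27*(-10)) = 357730/136062 + 251363/(-113 + 27*(-10)) = 357730*(1/136062) + 251363/(-113 - 270) = 178865/68031 + 251363/(-383) = 178865/68031 + 251363*(-1/383) = 178865/68031 - 251363/383 = -17031970958/26055873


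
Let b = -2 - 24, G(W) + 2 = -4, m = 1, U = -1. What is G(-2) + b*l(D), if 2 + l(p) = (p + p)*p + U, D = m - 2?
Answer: 20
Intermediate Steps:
G(W) = -6 (G(W) = -2 - 4 = -6)
b = -26
D = -1 (D = 1 - 2 = -1)
l(p) = -3 + 2*p² (l(p) = -2 + ((p + p)*p - 1) = -2 + ((2*p)*p - 1) = -2 + (2*p² - 1) = -2 + (-1 + 2*p²) = -3 + 2*p²)
G(-2) + b*l(D) = -6 - 26*(-3 + 2*(-1)²) = -6 - 26*(-3 + 2*1) = -6 - 26*(-3 + 2) = -6 - 26*(-1) = -6 + 26 = 20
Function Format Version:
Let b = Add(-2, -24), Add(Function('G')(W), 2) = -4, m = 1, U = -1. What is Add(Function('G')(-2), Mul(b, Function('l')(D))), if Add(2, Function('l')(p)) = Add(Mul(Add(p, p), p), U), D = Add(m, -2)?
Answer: 20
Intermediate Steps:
Function('G')(W) = -6 (Function('G')(W) = Add(-2, -4) = -6)
b = -26
D = -1 (D = Add(1, -2) = -1)
Function('l')(p) = Add(-3, Mul(2, Pow(p, 2))) (Function('l')(p) = Add(-2, Add(Mul(Add(p, p), p), -1)) = Add(-2, Add(Mul(Mul(2, p), p), -1)) = Add(-2, Add(Mul(2, Pow(p, 2)), -1)) = Add(-2, Add(-1, Mul(2, Pow(p, 2)))) = Add(-3, Mul(2, Pow(p, 2))))
Add(Function('G')(-2), Mul(b, Function('l')(D))) = Add(-6, Mul(-26, Add(-3, Mul(2, Pow(-1, 2))))) = Add(-6, Mul(-26, Add(-3, Mul(2, 1)))) = Add(-6, Mul(-26, Add(-3, 2))) = Add(-6, Mul(-26, -1)) = Add(-6, 26) = 20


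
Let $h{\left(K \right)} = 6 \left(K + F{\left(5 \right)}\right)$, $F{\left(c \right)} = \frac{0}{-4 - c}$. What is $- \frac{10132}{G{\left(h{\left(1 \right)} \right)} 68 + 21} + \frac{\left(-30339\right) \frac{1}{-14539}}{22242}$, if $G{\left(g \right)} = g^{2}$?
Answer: $- \frac{1092125054275}{266138808474} \approx -4.1036$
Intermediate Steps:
$F{\left(c \right)} = 0$
$h{\left(K \right)} = 6 K$ ($h{\left(K \right)} = 6 \left(K + 0\right) = 6 K$)
$- \frac{10132}{G{\left(h{\left(1 \right)} \right)} 68 + 21} + \frac{\left(-30339\right) \frac{1}{-14539}}{22242} = - \frac{10132}{\left(6 \cdot 1\right)^{2} \cdot 68 + 21} + \frac{\left(-30339\right) \frac{1}{-14539}}{22242} = - \frac{10132}{6^{2} \cdot 68 + 21} + \left(-30339\right) \left(- \frac{1}{14539}\right) \frac{1}{22242} = - \frac{10132}{36 \cdot 68 + 21} + \frac{30339}{14539} \cdot \frac{1}{22242} = - \frac{10132}{2448 + 21} + \frac{10113}{107792146} = - \frac{10132}{2469} + \frac{10113}{107792146} = - \frac{1092125054275}{266138808474}$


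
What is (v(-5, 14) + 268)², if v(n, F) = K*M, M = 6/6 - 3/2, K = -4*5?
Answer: 77284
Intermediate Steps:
K = -20
M = -½ (M = 6*(⅙) - 3*½ = 1 - 3/2 = -½ ≈ -0.50000)
v(n, F) = 10 (v(n, F) = -20*(-½) = 10)
(v(-5, 14) + 268)² = (10 + 268)² = 278² = 77284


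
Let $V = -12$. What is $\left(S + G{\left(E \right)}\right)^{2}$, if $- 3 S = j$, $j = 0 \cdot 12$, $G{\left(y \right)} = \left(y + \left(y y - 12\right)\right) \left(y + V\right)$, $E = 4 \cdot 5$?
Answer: $10653696$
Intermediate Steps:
$E = 20$
$G{\left(y \right)} = \left(-12 + y\right) \left(-12 + y + y^{2}\right)$ ($G{\left(y \right)} = \left(y + \left(y y - 12\right)\right) \left(y - 12\right) = \left(y + \left(y^{2} - 12\right)\right) \left(-12 + y\right) = \left(y + \left(-12 + y^{2}\right)\right) \left(-12 + y\right) = \left(-12 + y + y^{2}\right) \left(-12 + y\right) = \left(-12 + y\right) \left(-12 + y + y^{2}\right)$)
$j = 0$
$S = 0$ ($S = \left(- \frac{1}{3}\right) 0 = 0$)
$\left(S + G{\left(E \right)}\right)^{2} = \left(0 + \left(144 + 20^{3} - 480 - 11 \cdot 20^{2}\right)\right)^{2} = \left(0 + \left(144 + 8000 - 480 - 4400\right)\right)^{2} = \left(0 + 3264\right)^{2} = 3264^{2} = 10653696$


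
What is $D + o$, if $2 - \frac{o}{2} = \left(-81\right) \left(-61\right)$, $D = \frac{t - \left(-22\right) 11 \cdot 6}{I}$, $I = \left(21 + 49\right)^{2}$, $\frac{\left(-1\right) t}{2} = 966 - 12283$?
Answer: $- \frac{24189057}{2450} \approx -9873.1$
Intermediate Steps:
$t = 22634$ ($t = - 2 \left(966 - 12283\right) = \left(-2\right) \left(-11317\right) = 22634$)
$I = 4900$ ($I = 70^{2} = 4900$)
$D = \frac{12043}{2450}$ ($D = \frac{22634 - \left(-22\right) 11 \cdot 6}{4900} = \left(22634 - \left(-242\right) 6\right) \frac{1}{4900} = \left(22634 - -1452\right) \frac{1}{4900} = \left(22634 + 1452\right) \frac{1}{4900} = 24086 \cdot \frac{1}{4900} = \frac{12043}{2450} \approx 4.9155$)
$o = -9878$ ($o = 4 - 2 \left(\left(-81\right) \left(-61\right)\right) = 4 - 9882 = -9878$)
$D + o = \frac{12043}{2450} - 9878 = - \frac{24189057}{2450}$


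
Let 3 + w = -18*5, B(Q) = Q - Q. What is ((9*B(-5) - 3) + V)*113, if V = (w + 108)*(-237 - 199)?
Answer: -739359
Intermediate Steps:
B(Q) = 0
w = -93 (w = -3 - 18*5 = -3 - 9*10 = -3 - 90 = -93)
V = -6540 (V = (-93 + 108)*(-237 - 199) = 15*(-436) = -6540)
((9*B(-5) - 3) + V)*113 = ((9*0 - 3) - 6540)*113 = ((0 - 3) - 6540)*113 = (-3 - 6540)*113 = -6543*113 = -739359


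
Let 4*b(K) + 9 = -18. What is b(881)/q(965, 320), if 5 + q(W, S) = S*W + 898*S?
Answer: -27/2384620 ≈ -1.1323e-5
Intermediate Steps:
b(K) = -27/4 (b(K) = -9/4 + (1/4)*(-18) = -9/4 - 9/2 = -27/4)
q(W, S) = -5 + 898*S + S*W (q(W, S) = -5 + (S*W + 898*S) = -5 + (898*S + S*W) = -5 + 898*S + S*W)
b(881)/q(965, 320) = -27/(4*(-5 + 898*320 + 320*965)) = -27/(4*(-5 + 287360 + 308800)) = -27/4/596155 = -27/4*1/596155 = -27/2384620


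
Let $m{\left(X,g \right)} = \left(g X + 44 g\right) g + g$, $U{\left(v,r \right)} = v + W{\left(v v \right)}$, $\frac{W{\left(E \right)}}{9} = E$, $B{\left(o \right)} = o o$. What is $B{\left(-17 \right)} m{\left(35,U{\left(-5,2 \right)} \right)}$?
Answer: $1105083980$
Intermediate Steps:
$B{\left(o \right)} = o^{2}$
$W{\left(E \right)} = 9 E$
$U{\left(v,r \right)} = v + 9 v^{2}$ ($U{\left(v,r \right)} = v + 9 v v = v + 9 v^{2}$)
$m{\left(X,g \right)} = g + g \left(44 g + X g\right)$ ($m{\left(X,g \right)} = \left(X g + 44 g\right) g + g = \left(44 g + X g\right) g + g = g \left(44 g + X g\right) + g = g + g \left(44 g + X g\right)$)
$B{\left(-17 \right)} m{\left(35,U{\left(-5,2 \right)} \right)} = \left(-17\right)^{2} - 5 \left(1 + 9 \left(-5\right)\right) \left(1 + 44 \left(- 5 \left(1 + 9 \left(-5\right)\right)\right) + 35 \left(- 5 \left(1 + 9 \left(-5\right)\right)\right)\right) = 289 - 5 \left(1 - 45\right) \left(1 + 44 \left(- 5 \left(1 - 45\right)\right) + 35 \left(- 5 \left(1 - 45\right)\right)\right) = 289 \left(-5\right) \left(-44\right) \left(1 + 44 \left(\left(-5\right) \left(-44\right)\right) + 35 \left(\left(-5\right) \left(-44\right)\right)\right) = 289 \cdot 220 \left(1 + 44 \cdot 220 + 35 \cdot 220\right) = 289 \cdot 220 \left(1 + 9680 + 7700\right) = 289 \cdot 220 \cdot 17381 = 289 \cdot 3823820 = 1105083980$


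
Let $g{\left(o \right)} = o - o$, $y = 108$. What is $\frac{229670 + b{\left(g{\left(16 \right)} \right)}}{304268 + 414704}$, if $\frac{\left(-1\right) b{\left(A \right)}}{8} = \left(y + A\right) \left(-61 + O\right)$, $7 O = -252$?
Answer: $\frac{156739}{359486} \approx 0.43601$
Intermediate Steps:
$O = -36$ ($O = \frac{1}{7} \left(-252\right) = -36$)
$g{\left(o \right)} = 0$
$b{\left(A \right)} = 83808 + 776 A$ ($b{\left(A \right)} = - 8 \left(108 + A\right) \left(-61 - 36\right) = - 8 \left(108 + A\right) \left(-97\right) = - 8 \left(-10476 - 97 A\right) = 83808 + 776 A$)
$\frac{229670 + b{\left(g{\left(16 \right)} \right)}}{304268 + 414704} = \frac{229670 + \left(83808 + 776 \cdot 0\right)}{304268 + 414704} = \frac{229670 + \left(83808 + 0\right)}{718972} = \left(229670 + 83808\right) \frac{1}{718972} = 313478 \cdot \frac{1}{718972} = \frac{156739}{359486}$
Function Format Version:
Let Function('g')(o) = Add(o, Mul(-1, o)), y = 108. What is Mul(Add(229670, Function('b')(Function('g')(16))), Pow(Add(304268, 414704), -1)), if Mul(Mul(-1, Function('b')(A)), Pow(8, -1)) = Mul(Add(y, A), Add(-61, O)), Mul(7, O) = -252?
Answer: Rational(156739, 359486) ≈ 0.43601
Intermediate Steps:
O = -36 (O = Mul(Rational(1, 7), -252) = -36)
Function('g')(o) = 0
Function('b')(A) = Add(83808, Mul(776, A)) (Function('b')(A) = Mul(-8, Mul(Add(108, A), Add(-61, -36))) = Mul(-8, Mul(Add(108, A), -97)) = Mul(-8, Add(-10476, Mul(-97, A))) = Add(83808, Mul(776, A)))
Mul(Add(229670, Function('b')(Function('g')(16))), Pow(Add(304268, 414704), -1)) = Mul(Add(229670, Add(83808, Mul(776, 0))), Pow(Add(304268, 414704), -1)) = Mul(Add(229670, Add(83808, 0)), Pow(718972, -1)) = Mul(Add(229670, 83808), Rational(1, 718972)) = Mul(313478, Rational(1, 718972)) = Rational(156739, 359486)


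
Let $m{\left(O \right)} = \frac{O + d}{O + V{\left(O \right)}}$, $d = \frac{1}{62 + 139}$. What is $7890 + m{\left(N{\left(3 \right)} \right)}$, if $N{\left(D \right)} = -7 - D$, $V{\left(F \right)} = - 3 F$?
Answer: $\frac{31715791}{4020} \approx 7889.5$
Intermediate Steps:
$d = \frac{1}{201} \approx 0.0049751$
$m{\left(O \right)} = - \frac{\frac{1}{201} + O}{2 O}$ ($m{\left(O \right)} = \frac{O + \frac{1}{201}}{O - 3 O} = \frac{\frac{1}{201} + O}{\left(-2\right) O} = \left(\frac{1}{201} + O\right) \left(- \frac{1}{2 O}\right) = - \frac{\frac{1}{201} + O}{2 O}$)
$7890 + m{\left(N{\left(3 \right)} \right)} = 7890 + \frac{-1 - 201 \left(-7 - 3\right)}{402 \left(-7 - 3\right)} = 7890 + \frac{-1 - -2010}{402 \left(-10\right)} = 7890 + \frac{1}{402} \left(- \frac{1}{10}\right) \left(-1 + 2010\right) = 7890 + \frac{1}{402} \left(- \frac{1}{10}\right) 2009 = 7890 - \frac{2009}{4020} = \frac{31715791}{4020}$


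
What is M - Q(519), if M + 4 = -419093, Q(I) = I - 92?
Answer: -419524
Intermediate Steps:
Q(I) = -92 + I
M = -419097 (M = -4 - 419093 = -419097)
M - Q(519) = -419097 - (-92 + 519) = -419097 - 1*427 = -419097 - 427 = -419524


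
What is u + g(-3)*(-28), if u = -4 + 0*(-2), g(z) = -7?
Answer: 192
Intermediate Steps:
u = -4 (u = -4 + 0 = -4)
u + g(-3)*(-28) = -4 - 7*(-28) = -4 + 196 = 192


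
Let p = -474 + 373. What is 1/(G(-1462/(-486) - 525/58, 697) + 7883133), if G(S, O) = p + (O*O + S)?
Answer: 14094/117950359877 ≈ 1.1949e-7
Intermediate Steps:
p = -101
G(S, O) = -101 + S + O² (G(S, O) = -101 + (O*O + S) = -101 + (O² + S) = -101 + (S + O²) = -101 + S + O²)
1/(G(-1462/(-486) - 525/58, 697) + 7883133) = 1/((-101 + (-1462/(-486) - 525/58) + 697²) + 7883133) = 1/((-101 + (-1462*(-1/486) - 525*1/58) + 485809) + 7883133) = 1/((-101 + (731/243 - 525/58) + 485809) + 7883133) = 1/((-101 - 85177/14094 + 485809) + 7883133) = 1/(6845483375/14094 + 7883133) = 1/(117950359877/14094) = 14094/117950359877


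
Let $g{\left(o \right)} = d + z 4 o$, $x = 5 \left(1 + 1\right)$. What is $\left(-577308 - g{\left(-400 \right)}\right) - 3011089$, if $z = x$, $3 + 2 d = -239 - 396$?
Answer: $-3572078$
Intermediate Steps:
$d = -319$ ($d = - \frac{3}{2} + \frac{-239 - 396}{2} = - \frac{3}{2} + \frac{1}{2} \left(-635\right) = - \frac{3}{2} - \frac{635}{2} = -319$)
$x = 10$ ($x = 5 \cdot 2 = 10$)
$z = 10$
$g{\left(o \right)} = -319 + 40 o$ ($g{\left(o \right)} = -319 + 10 \cdot 4 o = -319 + 40 o$)
$\left(-577308 - g{\left(-400 \right)}\right) - 3011089 = \left(-577308 - \left(-319 + 40 \left(-400\right)\right)\right) - 3011089 = \left(-577308 - \left(-319 - 16000\right)\right) - 3011089 = \left(-577308 - -16319\right) - 3011089 = \left(-577308 + 16319\right) - 3011089 = -560989 - 3011089 = -3572078$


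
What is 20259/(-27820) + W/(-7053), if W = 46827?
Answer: -481871289/65404820 ≈ -7.3675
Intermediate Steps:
20259/(-27820) + W/(-7053) = 20259/(-27820) + 46827/(-7053) = 20259*(-1/27820) + 46827*(-1/7053) = -20259/27820 - 15609/2351 = -481871289/65404820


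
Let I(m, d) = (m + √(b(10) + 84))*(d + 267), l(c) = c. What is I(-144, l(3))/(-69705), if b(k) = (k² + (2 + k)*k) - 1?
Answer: 864/1549 - 6*√303/1549 ≈ 0.49035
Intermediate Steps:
b(k) = -1 + k² + k*(2 + k) (b(k) = (k² + k*(2 + k)) - 1 = -1 + k² + k*(2 + k))
I(m, d) = (267 + d)*(m + √303) (I(m, d) = (m + √((-1 + 2*10 + 2*10²) + 84))*(d + 267) = (m + √((-1 + 20 + 2*100) + 84))*(267 + d) = (m + √((-1 + 20 + 200) + 84))*(267 + d) = (m + √(219 + 84))*(267 + d) = (m + √303)*(267 + d) = (267 + d)*(m + √303))
I(-144, l(3))/(-69705) = (267*(-144) + 267*√303 + 3*(-144) + 3*√303)/(-69705) = (-38448 + 267*√303 - 432 + 3*√303)*(-1/69705) = (-38880 + 270*√303)*(-1/69705) = 864/1549 - 6*√303/1549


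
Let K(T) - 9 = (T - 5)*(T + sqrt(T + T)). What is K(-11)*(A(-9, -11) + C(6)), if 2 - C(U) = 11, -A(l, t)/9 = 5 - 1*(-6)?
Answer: -19980 + 1728*I*sqrt(22) ≈ -19980.0 + 8105.0*I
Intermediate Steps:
A(l, t) = -99 (A(l, t) = -9*(5 - 1*(-6)) = -9*(5 + 6) = -9*11 = -99)
K(T) = 9 + (-5 + T)*(T + sqrt(2)*sqrt(T)) (K(T) = 9 + (T - 5)*(T + sqrt(T + T)) = 9 + (-5 + T)*(T + sqrt(2*T)) = 9 + (-5 + T)*(T + sqrt(2)*sqrt(T)))
C(U) = -9 (C(U) = 2 - 1*11 = 2 - 11 = -9)
K(-11)*(A(-9, -11) + C(6)) = (9 + (-11)**2 - 5*(-11) + sqrt(2)*(-11)**(3/2) - 5*sqrt(2)*sqrt(-11))*(-99 - 9) = (9 + 121 + 55 + sqrt(2)*(-11*I*sqrt(11)) - 5*sqrt(2)*I*sqrt(11))*(-108) = (9 + 121 + 55 - 11*I*sqrt(22) - 5*I*sqrt(22))*(-108) = (185 - 16*I*sqrt(22))*(-108) = -19980 + 1728*I*sqrt(22)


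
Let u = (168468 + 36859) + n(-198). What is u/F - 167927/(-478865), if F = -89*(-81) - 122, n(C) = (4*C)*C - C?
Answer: 174702521614/3393716255 ≈ 51.478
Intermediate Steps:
n(C) = -C + 4*C**2 (n(C) = 4*C**2 - C = -C + 4*C**2)
F = 7087 (F = 7209 - 122 = 7087)
u = 362341 (u = (168468 + 36859) - 198*(-1 + 4*(-198)) = 205327 - 198*(-1 - 792) = 205327 - 198*(-793) = 205327 + 157014 = 362341)
u/F - 167927/(-478865) = 362341/7087 - 167927/(-478865) = 362341*(1/7087) - 167927*(-1/478865) = 362341/7087 + 167927/478865 = 174702521614/3393716255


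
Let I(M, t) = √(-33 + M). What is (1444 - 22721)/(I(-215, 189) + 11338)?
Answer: -120619313/64275246 + 21277*I*√62/64275246 ≈ -1.8766 + 0.0026065*I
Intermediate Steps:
(1444 - 22721)/(I(-215, 189) + 11338) = (1444 - 22721)/(√(-33 - 215) + 11338) = -21277/(√(-248) + 11338) = -21277/(2*I*√62 + 11338) = -21277/(11338 + 2*I*√62)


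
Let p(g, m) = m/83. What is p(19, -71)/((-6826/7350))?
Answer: 260925/283279 ≈ 0.92109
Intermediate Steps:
p(g, m) = m/83 (p(g, m) = m*(1/83) = m/83)
p(19, -71)/((-6826/7350)) = ((1/83)*(-71))/((-6826/7350)) = -71/(83*((-6826*1/7350))) = -71/(83*(-3413/3675)) = -71/83*(-3675/3413) = 260925/283279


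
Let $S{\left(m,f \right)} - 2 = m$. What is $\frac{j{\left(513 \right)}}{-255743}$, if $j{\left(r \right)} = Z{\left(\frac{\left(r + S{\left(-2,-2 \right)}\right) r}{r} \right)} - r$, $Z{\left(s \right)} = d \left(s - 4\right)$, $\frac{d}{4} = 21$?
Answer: $- \frac{42243}{255743} \approx -0.16518$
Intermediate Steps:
$d = 84$ ($d = 4 \cdot 21 = 84$)
$S{\left(m,f \right)} = 2 + m$
$Z{\left(s \right)} = -336 + 84 s$ ($Z{\left(s \right)} = 84 \left(s - 4\right) = 84 \left(-4 + s\right) = -336 + 84 s$)
$j{\left(r \right)} = -336 + 83 r$ ($j{\left(r \right)} = \left(-336 + 84 \frac{\left(r + \left(2 - 2\right)\right) r}{r}\right) - r = \left(-336 + 84 \frac{\left(r + 0\right) r}{r}\right) - r = \left(-336 + 84 \frac{r r}{r}\right) - r = \left(-336 + 84 \frac{r^{2}}{r}\right) - r = \left(-336 + 84 r\right) - r = -336 + 83 r$)
$\frac{j{\left(513 \right)}}{-255743} = \frac{-336 + 83 \cdot 513}{-255743} = \left(-336 + 42579\right) \left(- \frac{1}{255743}\right) = 42243 \left(- \frac{1}{255743}\right) = - \frac{42243}{255743}$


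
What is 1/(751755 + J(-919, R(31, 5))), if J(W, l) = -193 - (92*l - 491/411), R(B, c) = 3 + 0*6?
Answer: 411/308779037 ≈ 1.3310e-6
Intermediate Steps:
R(B, c) = 3 (R(B, c) = 3 + 0 = 3)
J(W, l) = -78832/411 - 92*l (J(W, l) = -193 - (92*l - 491*1/411) = -193 - (92*l - 491/411) = -193 - (-491/411 + 92*l) = -193 + (491/411 - 92*l) = -78832/411 - 92*l)
1/(751755 + J(-919, R(31, 5))) = 1/(751755 + (-78832/411 - 92*3)) = 1/(751755 + (-78832/411 - 276)) = 1/(751755 - 192268/411) = 1/(308779037/411) = 411/308779037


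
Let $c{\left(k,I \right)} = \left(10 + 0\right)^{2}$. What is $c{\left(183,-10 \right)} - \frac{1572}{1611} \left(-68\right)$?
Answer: $\frac{89332}{537} \approx 166.35$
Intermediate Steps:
$c{\left(k,I \right)} = 100$ ($c{\left(k,I \right)} = 10^{2} = 100$)
$c{\left(183,-10 \right)} - \frac{1572}{1611} \left(-68\right) = 100 - \frac{1572}{1611} \left(-68\right) = 100 - 1572 \cdot \frac{1}{1611} \left(-68\right) = 100 - \frac{524}{537} \left(-68\right) = 100 - - \frac{35632}{537} = 100 + \frac{35632}{537} = \frac{89332}{537}$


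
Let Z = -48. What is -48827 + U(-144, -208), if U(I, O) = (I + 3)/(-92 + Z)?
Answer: -6835639/140 ≈ -48826.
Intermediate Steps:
U(I, O) = -3/140 - I/140 (U(I, O) = (I + 3)/(-92 - 48) = (3 + I)/(-140) = (3 + I)*(-1/140) = -3/140 - I/140)
-48827 + U(-144, -208) = -48827 + (-3/140 - 1/140*(-144)) = -48827 + (-3/140 + 36/35) = -48827 + 141/140 = -6835639/140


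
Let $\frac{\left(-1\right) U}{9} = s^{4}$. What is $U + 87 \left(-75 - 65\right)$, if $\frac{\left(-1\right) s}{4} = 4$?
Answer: $-602004$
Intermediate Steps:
$s = -16$ ($s = \left(-4\right) 4 = -16$)
$U = -589824$ ($U = - 9 \left(-16\right)^{4} = \left(-9\right) 65536 = -589824$)
$U + 87 \left(-75 - 65\right) = -589824 + 87 \left(-75 - 65\right) = -589824 + 87 \left(-140\right) = -589824 - 12180 = -602004$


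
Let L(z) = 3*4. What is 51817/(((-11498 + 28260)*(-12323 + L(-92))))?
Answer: -51817/206356982 ≈ -0.00025110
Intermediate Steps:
L(z) = 12
51817/(((-11498 + 28260)*(-12323 + L(-92)))) = 51817/(((-11498 + 28260)*(-12323 + 12))) = 51817/((16762*(-12311))) = 51817/(-206356982) = 51817*(-1/206356982) = -51817/206356982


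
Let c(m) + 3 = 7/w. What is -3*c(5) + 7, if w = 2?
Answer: 11/2 ≈ 5.5000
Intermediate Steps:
c(m) = 1/2 (c(m) = -3 + 7/2 = 1/2)
-3*c(5) + 7 = -3*1/2 + 7 = -3/2 + 7 = 11/2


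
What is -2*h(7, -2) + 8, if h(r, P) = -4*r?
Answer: 64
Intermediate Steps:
-2*h(7, -2) + 8 = -(-8)*7 + 8 = -2*(-28) + 8 = 56 + 8 = 64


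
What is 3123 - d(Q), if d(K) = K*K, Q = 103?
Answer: -7486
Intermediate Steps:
d(K) = K²
3123 - d(Q) = 3123 - 1*103² = 3123 - 1*10609 = 3123 - 10609 = -7486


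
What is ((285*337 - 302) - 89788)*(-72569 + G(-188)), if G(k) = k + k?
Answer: -434387475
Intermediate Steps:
G(k) = 2*k
((285*337 - 302) - 89788)*(-72569 + G(-188)) = ((285*337 - 302) - 89788)*(-72569 + 2*(-188)) = ((96045 - 302) - 89788)*(-72569 - 376) = (95743 - 89788)*(-72945) = 5955*(-72945) = -434387475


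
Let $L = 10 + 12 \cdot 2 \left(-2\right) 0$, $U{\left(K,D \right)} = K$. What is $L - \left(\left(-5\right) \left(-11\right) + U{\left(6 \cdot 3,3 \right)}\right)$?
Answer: $-63$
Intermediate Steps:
$L = 10$ ($L = 10 + 12 \left(\left(-4\right) 0\right) = 10 + 12 \cdot 0 = 10 + 0 = 10$)
$L - \left(\left(-5\right) \left(-11\right) + U{\left(6 \cdot 3,3 \right)}\right) = 10 - \left(\left(-5\right) \left(-11\right) + 6 \cdot 3\right) = 10 - \left(55 + 18\right) = 10 - 73 = -63$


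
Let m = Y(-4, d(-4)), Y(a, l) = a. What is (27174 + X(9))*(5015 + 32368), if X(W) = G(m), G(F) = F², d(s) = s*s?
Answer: 1016443770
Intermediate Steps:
d(s) = s²
m = -4
X(W) = 16 (X(W) = (-4)² = 16)
(27174 + X(9))*(5015 + 32368) = (27174 + 16)*(5015 + 32368) = 27190*37383 = 1016443770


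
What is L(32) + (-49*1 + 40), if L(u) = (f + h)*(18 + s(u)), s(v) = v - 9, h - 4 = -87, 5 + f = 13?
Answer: -3084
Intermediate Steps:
f = 8 (f = -5 + 13 = 8)
h = -83 (h = 4 - 87 = -83)
s(v) = -9 + v
L(u) = -675 - 75*u (L(u) = (8 - 83)*(18 + (-9 + u)) = -75*(9 + u) = -675 - 75*u)
L(32) + (-49*1 + 40) = (-675 - 75*32) + (-49*1 + 40) = (-675 - 2400) + (-49 + 40) = -3075 - 9 = -3084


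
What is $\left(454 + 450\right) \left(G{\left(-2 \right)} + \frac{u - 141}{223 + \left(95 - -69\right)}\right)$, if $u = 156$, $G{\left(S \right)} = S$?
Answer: $- \frac{228712}{129} \approx -1773.0$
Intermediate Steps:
$\left(454 + 450\right) \left(G{\left(-2 \right)} + \frac{u - 141}{223 + \left(95 - -69\right)}\right) = \left(454 + 450\right) \left(-2 + \frac{156 - 141}{223 + \left(95 - -69\right)}\right) = 904 \left(-2 + \frac{15}{223 + \left(95 + 69\right)}\right) = 904 \left(-2 + \frac{15}{223 + 164}\right) = 904 \left(-2 + \frac{15}{387}\right) = 904 \left(-2 + 15 \cdot \frac{1}{387}\right) = 904 \left(-2 + \frac{5}{129}\right) = 904 \left(- \frac{253}{129}\right) = - \frac{228712}{129}$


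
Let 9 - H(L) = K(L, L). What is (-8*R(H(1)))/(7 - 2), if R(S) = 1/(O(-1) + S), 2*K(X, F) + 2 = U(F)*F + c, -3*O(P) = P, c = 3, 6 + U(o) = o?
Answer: -12/85 ≈ -0.14118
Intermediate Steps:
U(o) = -6 + o
O(P) = -P/3
K(X, F) = ½ + F*(-6 + F)/2 (K(X, F) = -1 + ((-6 + F)*F + 3)/2 = -1 + (F*(-6 + F) + 3)/2 = -1 + (3 + F*(-6 + F))/2 = -1 + (3/2 + F*(-6 + F)/2) = ½ + F*(-6 + F)/2)
H(L) = 17/2 - L*(-6 + L)/2 (H(L) = 9 - (½ + L*(-6 + L)/2) = 9 + (-½ - L*(-6 + L)/2) = 17/2 - L*(-6 + L)/2)
R(S) = 1/(⅓ + S) (R(S) = 1/(-⅓*(-1) + S) = 1/(⅓ + S))
(-8*R(H(1)))/(7 - 2) = (-24/(1 + 3*(17/2 - ½*1*(-6 + 1))))/(7 - 2) = -24/(1 + 3*(17/2 - ½*1*(-5)))/5 = -24/(1 + 3*(17/2 + 5/2))*(⅕) = -24/(1 + 3*11)*(⅕) = -24/(1 + 33)*(⅕) = -24/34*(⅕) = -8*3/34*(⅕) = -12/17*⅕ = -12/85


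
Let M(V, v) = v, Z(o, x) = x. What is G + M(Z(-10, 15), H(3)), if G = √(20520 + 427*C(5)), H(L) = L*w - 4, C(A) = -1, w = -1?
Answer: -7 + √20093 ≈ 134.75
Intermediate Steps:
H(L) = -4 - L (H(L) = L*(-1) - 4 = -L - 4 = -4 - L)
G = √20093 (G = √(20520 + 427*(-1)) = √(20520 - 427) = √20093 ≈ 141.75)
G + M(Z(-10, 15), H(3)) = √20093 + (-4 - 1*3) = √20093 + (-4 - 3) = √20093 - 7 = -7 + √20093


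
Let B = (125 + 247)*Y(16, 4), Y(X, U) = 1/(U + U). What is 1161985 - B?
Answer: 2323877/2 ≈ 1.1619e+6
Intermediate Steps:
Y(X, U) = 1/(2*U)
B = 93/2 (B = (125 + 247)*((½)/4) = 372*((½)*(¼)) = 372*(⅛) = 93/2 ≈ 46.500)
1161985 - B = 1161985 - 1*93/2 = 1161985 - 93/2 = 2323877/2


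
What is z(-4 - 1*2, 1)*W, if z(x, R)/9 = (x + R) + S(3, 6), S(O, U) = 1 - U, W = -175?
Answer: 15750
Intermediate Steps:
z(x, R) = -45 + 9*R + 9*x (z(x, R) = 9*((x + R) + (1 - 1*6)) = 9*((R + x) + (1 - 6)) = 9*((R + x) - 5) = 9*(-5 + R + x) = -45 + 9*R + 9*x)
z(-4 - 1*2, 1)*W = (-45 + 9*1 + 9*(-4 - 1*2))*(-175) = (-45 + 9 + 9*(-4 - 2))*(-175) = (-45 + 9 + 9*(-6))*(-175) = (-45 + 9 - 54)*(-175) = -90*(-175) = 15750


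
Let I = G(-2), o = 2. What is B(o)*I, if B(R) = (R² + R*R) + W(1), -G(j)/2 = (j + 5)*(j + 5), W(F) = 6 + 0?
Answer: -252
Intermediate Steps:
W(F) = 6
G(j) = -2*(5 + j)² (G(j) = -2*(j + 5)*(j + 5) = -2*(5 + j)*(5 + j) = -2*(5 + j)²)
B(R) = 6 + 2*R² (B(R) = (R² + R*R) + 6 = (R² + R²) + 6 = 2*R² + 6 = 6 + 2*R²)
I = -18 (I = -2*(5 - 2)² = -2*3² = -2*9 = -18)
B(o)*I = (6 + 2*2²)*(-18) = (6 + 2*4)*(-18) = (6 + 8)*(-18) = 14*(-18) = -252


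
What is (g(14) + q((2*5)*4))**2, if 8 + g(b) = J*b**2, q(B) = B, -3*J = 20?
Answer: 14622976/9 ≈ 1.6248e+6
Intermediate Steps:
J = -20/3 (J = -1/3*20 = -20/3 ≈ -6.6667)
g(b) = -8 - 20*b**2/3
(g(14) + q((2*5)*4))**2 = ((-8 - 20/3*14**2) + (2*5)*4)**2 = ((-8 - 20/3*196) + 10*4)**2 = ((-8 - 3920/3) + 40)**2 = (-3944/3 + 40)**2 = (-3824/3)**2 = 14622976/9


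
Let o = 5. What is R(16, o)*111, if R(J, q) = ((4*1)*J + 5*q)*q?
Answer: 49395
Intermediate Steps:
R(J, q) = q*(4*J + 5*q) (R(J, q) = (4*J + 5*q)*q = q*(4*J + 5*q))
R(16, o)*111 = (5*(4*16 + 5*5))*111 = (5*(64 + 25))*111 = (5*89)*111 = 445*111 = 49395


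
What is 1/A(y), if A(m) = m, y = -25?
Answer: -1/25 ≈ -0.040000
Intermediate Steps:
1/A(y) = 1/(-25) = -1/25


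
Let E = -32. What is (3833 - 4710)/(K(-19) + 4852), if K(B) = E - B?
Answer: -877/4839 ≈ -0.18124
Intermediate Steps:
K(B) = -32 - B
(3833 - 4710)/(K(-19) + 4852) = (3833 - 4710)/((-32 - 1*(-19)) + 4852) = -877/((-32 + 19) + 4852) = -877/(-13 + 4852) = -877/4839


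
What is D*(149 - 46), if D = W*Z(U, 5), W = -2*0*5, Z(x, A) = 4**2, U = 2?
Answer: 0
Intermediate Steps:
Z(x, A) = 16
W = 0 (W = 0*5 = 0)
D = 0 (D = 0*16 = 0)
D*(149 - 46) = 0*(149 - 46) = 0*103 = 0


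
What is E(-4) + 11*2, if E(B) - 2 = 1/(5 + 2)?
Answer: 169/7 ≈ 24.143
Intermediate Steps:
E(B) = 15/7 (E(B) = 2 + 1/(5 + 2) = 2 + 1/7 = 15/7)
E(-4) + 11*2 = 15/7 + 11*2 = 15/7 + 22 = 169/7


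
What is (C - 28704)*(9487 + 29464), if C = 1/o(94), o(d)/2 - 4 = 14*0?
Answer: -8944357081/8 ≈ -1.1180e+9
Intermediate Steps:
o(d) = 8 (o(d) = 8 + 2*(14*0) = 8 + 2*0 = 8 + 0 = 8)
C = ⅛ (C = 1/8 = ⅛ ≈ 0.12500)
(C - 28704)*(9487 + 29464) = (⅛ - 28704)*(9487 + 29464) = -229631/8*38951 = -8944357081/8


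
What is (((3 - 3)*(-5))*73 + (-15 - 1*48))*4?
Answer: -252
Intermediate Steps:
(((3 - 3)*(-5))*73 + (-15 - 1*48))*4 = ((0*(-5))*73 + (-15 - 48))*4 = (0*73 - 63)*4 = (0 - 63)*4 = -63*4 = -252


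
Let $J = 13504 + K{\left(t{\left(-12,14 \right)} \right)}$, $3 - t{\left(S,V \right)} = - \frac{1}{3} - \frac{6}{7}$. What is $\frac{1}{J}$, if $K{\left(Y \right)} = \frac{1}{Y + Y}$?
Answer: $\frac{176}{2376725} \approx 7.4051 \cdot 10^{-5}$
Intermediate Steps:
$t{\left(S,V \right)} = \frac{88}{21}$ ($t{\left(S,V \right)} = 3 - \left(- \frac{1}{3} - \frac{6}{7}\right) = 3 - - \frac{25}{21} = 3 + \frac{25}{21} = \frac{88}{21}$)
$K{\left(Y \right)} = \frac{1}{2 Y}$
$J = \frac{2376725}{176}$ ($J = 13504 + \frac{1}{2 \cdot \frac{88}{21}} = 13504 + \frac{1}{2} \cdot \frac{21}{88} = 13504 + \frac{21}{176} = \frac{2376725}{176} \approx 13504.0$)
$\frac{1}{J} = \frac{1}{\frac{2376725}{176}} = \frac{176}{2376725}$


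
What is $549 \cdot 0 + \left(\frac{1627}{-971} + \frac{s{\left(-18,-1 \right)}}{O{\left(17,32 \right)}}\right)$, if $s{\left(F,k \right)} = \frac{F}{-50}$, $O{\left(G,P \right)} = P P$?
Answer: $- \frac{41642461}{24857600} \approx -1.6752$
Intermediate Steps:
$O{\left(G,P \right)} = P^{2}$
$s{\left(F,k \right)} = - \frac{F}{50}$ ($s{\left(F,k \right)} = F \left(- \frac{1}{50}\right) = - \frac{F}{50}$)
$549 \cdot 0 + \left(\frac{1627}{-971} + \frac{s{\left(-18,-1 \right)}}{O{\left(17,32 \right)}}\right) = 549 \cdot 0 + \left(\frac{1627}{-971} + \frac{\left(- \frac{1}{50}\right) \left(-18\right)}{32^{2}}\right) = 0 + \left(1627 \left(- \frac{1}{971}\right) + \frac{9}{25 \cdot 1024}\right) = 0 + \left(- \frac{1627}{971} + \frac{9}{25} \cdot \frac{1}{1024}\right) = 0 + \left(- \frac{1627}{971} + \frac{9}{25600}\right) = 0 - \frac{41642461}{24857600} = - \frac{41642461}{24857600}$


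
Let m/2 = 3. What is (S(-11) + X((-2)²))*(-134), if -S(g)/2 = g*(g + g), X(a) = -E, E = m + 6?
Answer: 66464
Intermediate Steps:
m = 6 (m = 2*3 = 6)
E = 12 (E = 6 + 6 = 12)
X(a) = -12 (X(a) = -1*12 = -12)
S(g) = -4*g² (S(g) = -2*g*(g + g) = -2*g*2*g = -4*g²)
(S(-11) + X((-2)²))*(-134) = (-4*(-11)² - 12)*(-134) = (-4*121 - 12)*(-134) = (-484 - 12)*(-134) = -496*(-134) = 66464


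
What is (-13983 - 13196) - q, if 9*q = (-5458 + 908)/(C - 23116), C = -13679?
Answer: -1800093259/66231 ≈ -27179.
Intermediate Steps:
q = 910/66231 (q = ((-5458 + 908)/(-13679 - 23116))/9 = (-4550/(-36795))/9 = (-4550*(-1/36795))/9 = (⅑)*(910/7359) = 910/66231 ≈ 0.013740)
(-13983 - 13196) - q = (-13983 - 13196) - 1*910/66231 = -27179 - 910/66231 = -1800093259/66231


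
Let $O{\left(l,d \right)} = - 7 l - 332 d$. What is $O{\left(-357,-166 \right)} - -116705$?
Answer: $174316$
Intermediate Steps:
$O{\left(l,d \right)} = - 332 d - 7 l$
$O{\left(-357,-166 \right)} - -116705 = \left(\left(-332\right) \left(-166\right) - -2499\right) - -116705 = \left(55112 + 2499\right) + 116705 = 57611 + 116705 = 174316$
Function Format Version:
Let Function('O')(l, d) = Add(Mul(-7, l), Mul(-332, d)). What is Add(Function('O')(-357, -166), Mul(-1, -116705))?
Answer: 174316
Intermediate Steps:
Function('O')(l, d) = Add(Mul(-332, d), Mul(-7, l))
Add(Function('O')(-357, -166), Mul(-1, -116705)) = Add(Add(Mul(-332, -166), Mul(-7, -357)), Mul(-1, -116705)) = Add(Add(55112, 2499), 116705) = Add(57611, 116705) = 174316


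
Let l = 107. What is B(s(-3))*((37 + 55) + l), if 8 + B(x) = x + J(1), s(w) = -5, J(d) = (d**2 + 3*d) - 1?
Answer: -1990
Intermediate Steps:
J(d) = -1 + d**2 + 3*d
B(x) = -5 + x (B(x) = -8 + (x + (-1 + 1**2 + 3*1)) = -8 + (x + (-1 + 1 + 3)) = -8 + (x + 3) = -8 + (3 + x) = -5 + x)
B(s(-3))*((37 + 55) + l) = (-5 - 5)*((37 + 55) + 107) = -10*(92 + 107) = -10*199 = -1990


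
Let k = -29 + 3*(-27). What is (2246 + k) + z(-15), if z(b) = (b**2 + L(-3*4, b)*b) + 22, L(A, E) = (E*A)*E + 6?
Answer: 42793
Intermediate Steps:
k = -110 (k = -29 - 81 = -110)
L(A, E) = 6 + A*E**2 (L(A, E) = (A*E)*E + 6 = A*E**2 + 6 = 6 + A*E**2)
z(b) = 22 + b**2 + b*(6 - 12*b**2) (z(b) = (b**2 + (6 + (-3*4)*b**2)*b) + 22 = (b**2 + (6 - 12*b**2)*b) + 22 = (b**2 + b*(6 - 12*b**2)) + 22 = 22 + b**2 + b*(6 - 12*b**2))
(2246 + k) + z(-15) = (2246 - 110) + (22 + (-15)**2 - 12*(-15)**3 + 6*(-15)) = 2136 + (22 + 225 - 12*(-3375) - 90) = 2136 + (22 + 225 + 40500 - 90) = 2136 + 40657 = 42793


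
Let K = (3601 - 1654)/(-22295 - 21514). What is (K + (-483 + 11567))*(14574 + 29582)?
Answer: 7147046136468/14603 ≈ 4.8942e+8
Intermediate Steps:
K = -649/14603 (K = 1947/(-43809) = 1947*(-1/43809) = -649/14603 ≈ -0.044443)
(K + (-483 + 11567))*(14574 + 29582) = (-649/14603 + (-483 + 11567))*(14574 + 29582) = (-649/14603 + 11084)*44156 = (161859003/14603)*44156 = 7147046136468/14603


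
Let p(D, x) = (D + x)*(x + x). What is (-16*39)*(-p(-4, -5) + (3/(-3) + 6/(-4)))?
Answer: 57720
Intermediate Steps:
p(D, x) = 2*x*(D + x) (p(D, x) = (D + x)*(2*x) = 2*x*(D + x))
(-16*39)*(-p(-4, -5) + (3/(-3) + 6/(-4))) = (-16*39)*(-2*(-5)*(-4 - 5) + (3/(-3) + 6/(-4))) = -624*(-2*(-5)*(-9) + (3*(-1/3) + 6*(-1/4))) = -624*(-1*90 + (-1 - 3/2)) = -624*(-90 - 5/2) = -624*(-185/2) = 57720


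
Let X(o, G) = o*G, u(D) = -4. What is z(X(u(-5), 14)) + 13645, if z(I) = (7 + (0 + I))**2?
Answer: 16046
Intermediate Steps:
X(o, G) = G*o
z(I) = (7 + I)**2
z(X(u(-5), 14)) + 13645 = (7 + 14*(-4))**2 + 13645 = (7 - 56)**2 + 13645 = (-49)**2 + 13645 = 2401 + 13645 = 16046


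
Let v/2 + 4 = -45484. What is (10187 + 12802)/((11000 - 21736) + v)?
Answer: -7663/33904 ≈ -0.22602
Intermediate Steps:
v = -90976 (v = -8 + 2*(-45484) = -8 - 90968 = -90976)
(10187 + 12802)/((11000 - 21736) + v) = (10187 + 12802)/((11000 - 21736) - 90976) = 22989/(-10736 - 90976) = 22989/(-101712) = 22989*(-1/101712) = -7663/33904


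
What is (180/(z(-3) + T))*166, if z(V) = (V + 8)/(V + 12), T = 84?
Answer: 268920/761 ≈ 353.38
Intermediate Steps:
z(V) = (8 + V)/(12 + V)
(180/(z(-3) + T))*166 = (180/((8 - 3)/(12 - 3) + 84))*166 = (180/(5/9 + 84))*166 = (180/(761/9))*166 = (180*(9/761))*166 = (1620/761)*166 = 268920/761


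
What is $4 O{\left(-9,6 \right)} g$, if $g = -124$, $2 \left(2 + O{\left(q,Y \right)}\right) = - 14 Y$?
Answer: $21824$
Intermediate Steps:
$O{\left(q,Y \right)} = -2 - 7 Y$ ($O{\left(q,Y \right)} = -2 + \frac{\left(-14\right) Y}{2} = -2 - 7 Y$)
$4 O{\left(-9,6 \right)} g = 4 \left(-2 - 42\right) \left(-124\right) = 4 \left(-44\right) \left(-124\right) = \left(-176\right) \left(-124\right) = 21824$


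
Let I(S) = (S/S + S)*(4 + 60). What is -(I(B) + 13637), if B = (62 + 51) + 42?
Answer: -23621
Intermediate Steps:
B = 155 (B = 113 + 42 = 155)
I(S) = 64 + 64*S (I(S) = (1 + S)*64 = 64 + 64*S)
-(I(B) + 13637) = -((64 + 64*155) + 13637) = -((64 + 9920) + 13637) = -(9984 + 13637) = -1*23621 = -23621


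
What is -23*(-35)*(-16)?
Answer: -12880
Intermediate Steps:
-23*(-35)*(-16) = 805*(-16) = -12880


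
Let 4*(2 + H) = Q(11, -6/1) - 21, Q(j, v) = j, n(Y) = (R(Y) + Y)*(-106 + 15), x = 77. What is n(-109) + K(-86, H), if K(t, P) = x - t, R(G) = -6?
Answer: 10628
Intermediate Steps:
n(Y) = 546 - 91*Y (n(Y) = (-6 + Y)*(-106 + 15) = (-6 + Y)*(-91) = 546 - 91*Y)
H = -9/2 (H = -2 + (11 - 21)/4 = -2 + (¼)*(-10) = -2 - 5/2 = -9/2 ≈ -4.5000)
K(t, P) = 77 - t
n(-109) + K(-86, H) = (546 - 91*(-109)) + (77 - 1*(-86)) = (546 + 9919) + (77 + 86) = 10465 + 163 = 10628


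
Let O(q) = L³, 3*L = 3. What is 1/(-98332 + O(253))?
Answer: -1/98331 ≈ -1.0170e-5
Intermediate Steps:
L = 1 (L = (⅓)*3 = 1)
O(q) = 1 (O(q) = 1³ = 1)
1/(-98332 + O(253)) = 1/(-98332 + 1) = 1/(-98331) = -1/98331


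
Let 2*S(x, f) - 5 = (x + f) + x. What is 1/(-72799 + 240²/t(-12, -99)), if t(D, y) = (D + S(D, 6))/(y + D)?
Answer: 1/272801 ≈ 3.6657e-6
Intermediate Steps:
S(x, f) = 5/2 + x + f/2 (S(x, f) = 5/2 + ((x + f) + x)/2 = 5/2 + ((f + x) + x)/2 = 5/2 + (f + 2*x)/2 = 5/2 + (x + f/2) = 5/2 + x + f/2)
t(D, y) = (11/2 + 2*D)/(D + y) (t(D, y) = (D + (5/2 + D + (½)*6))/(y + D) = (D + (5/2 + D + 3))/(D + y) = (D + (11/2 + D))/(D + y) = (11/2 + 2*D)/(D + y))
1/(-72799 + 240²/t(-12, -99)) = 1/(-72799 + 240²/(((11/2 + 2*(-12))/(-12 - 99)))) = 1/(-72799 + 57600/(((11/2 - 24)/(-111)))) = 1/(-72799 + 57600/((-1/111*(-37/2)))) = 1/(-72799 + 57600/(⅙)) = 1/(-72799 + 57600*6) = 1/(-72799 + 345600) = 1/272801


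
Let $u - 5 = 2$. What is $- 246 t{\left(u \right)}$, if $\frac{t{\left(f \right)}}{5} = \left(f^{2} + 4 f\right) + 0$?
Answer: $-94710$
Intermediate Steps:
$u = 7$ ($u = 5 + 2 = 7$)
$t{\left(f \right)} = 5 f^{2} + 20 f$ ($t{\left(f \right)} = 5 \left(\left(f^{2} + 4 f\right) + 0\right) = 5 \left(f^{2} + 4 f\right) = 5 f^{2} + 20 f$)
$- 246 t{\left(u \right)} = - 246 \cdot 5 \cdot 7 \left(4 + 7\right) = - 246 \cdot 5 \cdot 7 \cdot 11 = \left(-246\right) 385 = -94710$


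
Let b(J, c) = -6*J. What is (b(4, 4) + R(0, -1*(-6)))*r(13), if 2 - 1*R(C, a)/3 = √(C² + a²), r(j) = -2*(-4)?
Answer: -288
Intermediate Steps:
r(j) = 8
R(C, a) = 6 - 3*√(C² + a²)
(b(4, 4) + R(0, -1*(-6)))*r(13) = (-6*4 + (6 - 3*√(0² + (-1*(-6))²)))*8 = (-24 + (6 - 3*√(0 + 6²)))*8 = (-24 + (6 - 3*√(0 + 36)))*8 = (-24 + (6 - 3*√36))*8 = (-24 + (6 - 3*6))*8 = (-24 + (6 - 18))*8 = (-24 - 12)*8 = -36*8 = -288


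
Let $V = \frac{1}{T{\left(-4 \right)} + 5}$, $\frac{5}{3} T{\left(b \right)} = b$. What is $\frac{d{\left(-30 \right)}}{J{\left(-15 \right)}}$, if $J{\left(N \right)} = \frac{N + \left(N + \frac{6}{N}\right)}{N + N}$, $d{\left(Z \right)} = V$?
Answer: $\frac{375}{988} \approx 0.37955$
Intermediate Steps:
$T{\left(b \right)} = \frac{3 b}{5}$
$V = \frac{5}{13}$ ($V = \frac{1}{\frac{3}{5} \left(-4\right) + 5} = \frac{1}{- \frac{12}{5} + 5} = \frac{1}{\frac{13}{5}} = \frac{5}{13} \approx 0.38462$)
$d{\left(Z \right)} = \frac{5}{13}$
$J{\left(N \right)} = \frac{2 N + \frac{6}{N}}{2 N}$
$\frac{d{\left(-30 \right)}}{J{\left(-15 \right)}} = \frac{5}{13 \left(1 + \frac{3}{225}\right)} = \frac{5}{13 \left(1 + 3 \cdot \frac{1}{225}\right)} = \frac{5}{13 \left(1 + \frac{1}{75}\right)} = \frac{5}{13 \cdot \frac{76}{75}} = \frac{5}{13} \cdot \frac{75}{76} = \frac{375}{988}$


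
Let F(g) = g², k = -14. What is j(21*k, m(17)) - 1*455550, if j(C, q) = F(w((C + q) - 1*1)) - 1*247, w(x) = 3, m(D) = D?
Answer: -455788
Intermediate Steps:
j(C, q) = -238 (j(C, q) = 3² - 1*247 = 9 - 247 = -238)
j(21*k, m(17)) - 1*455550 = -238 - 1*455550 = -238 - 455550 = -455788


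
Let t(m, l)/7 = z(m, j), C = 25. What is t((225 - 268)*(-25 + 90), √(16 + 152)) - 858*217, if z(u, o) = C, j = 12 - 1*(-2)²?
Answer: -186011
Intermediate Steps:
j = 8 (j = 12 - 1*4 = 12 - 4 = 8)
z(u, o) = 25
t(m, l) = 175 (t(m, l) = 7*25 = 175)
t((225 - 268)*(-25 + 90), √(16 + 152)) - 858*217 = 175 - 858*217 = 175 - 1*186186 = 175 - 186186 = -186011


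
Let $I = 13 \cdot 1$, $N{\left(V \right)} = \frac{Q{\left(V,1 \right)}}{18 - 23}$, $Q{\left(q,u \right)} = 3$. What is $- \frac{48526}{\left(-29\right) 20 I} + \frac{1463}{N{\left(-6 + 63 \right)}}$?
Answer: $- \frac{27504761}{11310} \approx -2431.9$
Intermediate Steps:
$N{\left(V \right)} = - \frac{3}{5}$ ($N{\left(V \right)} = \frac{3}{18 - 23} = \frac{3}{-5} = 3 \left(- \frac{1}{5}\right) = - \frac{3}{5}$)
$I = 13$
$- \frac{48526}{\left(-29\right) 20 I} + \frac{1463}{N{\left(-6 + 63 \right)}} = - \frac{48526}{\left(-29\right) 20 \cdot 13} + \frac{1463}{- \frac{3}{5}} = - \frac{48526}{\left(-580\right) 13} + 1463 \left(- \frac{5}{3}\right) = - \frac{48526}{-7540} - \frac{7315}{3} = \left(-48526\right) \left(- \frac{1}{7540}\right) - \frac{7315}{3} = \frac{24263}{3770} - \frac{7315}{3} = - \frac{27504761}{11310}$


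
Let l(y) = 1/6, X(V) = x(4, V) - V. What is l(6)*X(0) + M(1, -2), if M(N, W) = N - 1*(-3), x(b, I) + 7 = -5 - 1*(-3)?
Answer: 5/2 ≈ 2.5000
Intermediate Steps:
x(b, I) = -9 (x(b, I) = -7 + (-5 - 1*(-3)) = -7 + (-5 + 3) = -7 - 2 = -9)
M(N, W) = 3 + N (M(N, W) = N + 3 = 3 + N)
X(V) = -9 - V
l(y) = ⅙
l(6)*X(0) + M(1, -2) = (-9 - 1*0)/6 + (3 + 1) = (-9 + 0)/6 + 4 = (⅙)*(-9) + 4 = -3/2 + 4 = 5/2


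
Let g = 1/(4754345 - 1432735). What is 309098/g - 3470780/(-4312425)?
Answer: 885515943665827456/862485 ≈ 1.0267e+12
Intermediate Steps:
g = 1/3321610 ≈ 3.0106e-7
309098/g - 3470780/(-4312425) = 309098/(1/3321610) - 3470780/(-4312425) = 309098*3321610 - 3470780*(-1/4312425) = 1026703007780 + 694156/862485 = 885515943665827456/862485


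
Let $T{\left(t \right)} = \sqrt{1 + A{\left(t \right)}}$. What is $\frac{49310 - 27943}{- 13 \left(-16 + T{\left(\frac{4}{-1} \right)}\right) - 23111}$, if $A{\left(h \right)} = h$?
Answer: $- \frac{489368401}{524547916} + \frac{277771 i \sqrt{3}}{524547916} \approx -0.93293 + 0.0009172 i$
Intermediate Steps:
$T{\left(t \right)} = \sqrt{1 + t}$
$\frac{49310 - 27943}{- 13 \left(-16 + T{\left(\frac{4}{-1} \right)}\right) - 23111} = \frac{49310 - 27943}{- 13 \left(-16 + \sqrt{1 + \frac{4}{-1}}\right) - 23111} = \frac{21367}{- 13 \left(-16 + \sqrt{1 + 4 \left(-1\right)}\right) - 23111} = \frac{21367}{- 13 \left(-16 + \sqrt{1 - 4}\right) - 23111} = \frac{21367}{- 13 \left(-16 + \sqrt{-3}\right) - 23111} = \frac{21367}{- 13 \left(-16 + i \sqrt{3}\right) - 23111} = \frac{21367}{\left(208 - 13 i \sqrt{3}\right) - 23111} = \frac{21367}{-22903 - 13 i \sqrt{3}}$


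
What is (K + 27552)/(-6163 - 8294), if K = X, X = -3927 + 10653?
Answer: -11426/4819 ≈ -2.3710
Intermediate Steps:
X = 6726
K = 6726
(K + 27552)/(-6163 - 8294) = (6726 + 27552)/(-6163 - 8294) = 34278/(-14457) = 34278*(-1/14457) = -11426/4819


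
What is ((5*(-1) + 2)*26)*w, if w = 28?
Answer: -2184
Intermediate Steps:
((5*(-1) + 2)*26)*w = ((5*(-1) + 2)*26)*28 = ((-5 + 2)*26)*28 = -3*26*28 = -78*28 = -2184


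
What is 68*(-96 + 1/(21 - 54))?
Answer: -215492/33 ≈ -6530.1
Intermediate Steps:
68*(-96 + 1/(21 - 54)) = 68*(-96 + 1/(-33)) = 68*(-96 - 1/33) = 68*(-3169/33) = -215492/33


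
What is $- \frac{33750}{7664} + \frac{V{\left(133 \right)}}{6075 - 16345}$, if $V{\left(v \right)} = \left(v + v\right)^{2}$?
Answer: $- \frac{222221621}{19677320} \approx -11.293$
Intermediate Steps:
$V{\left(v \right)} = 4 v^{2}$ ($V{\left(v \right)} = \left(2 v\right)^{2} = 4 v^{2}$)
$- \frac{33750}{7664} + \frac{V{\left(133 \right)}}{6075 - 16345} = - \frac{33750}{7664} + \frac{4 \cdot 133^{2}}{6075 - 16345} = \left(-33750\right) \frac{1}{7664} + \frac{4 \cdot 17689}{6075 - 16345} = - \frac{16875}{3832} + \frac{70756}{-10270} = - \frac{16875}{3832} + 70756 \left(- \frac{1}{10270}\right) = - \frac{16875}{3832} - \frac{35378}{5135} = - \frac{222221621}{19677320}$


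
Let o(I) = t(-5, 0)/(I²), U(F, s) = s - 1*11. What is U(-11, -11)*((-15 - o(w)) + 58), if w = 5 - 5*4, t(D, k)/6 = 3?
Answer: -23606/25 ≈ -944.24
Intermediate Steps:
t(D, k) = 18 (t(D, k) = 6*3 = 18)
U(F, s) = -11 + s (U(F, s) = s - 11 = -11 + s)
w = -15 (w = 5 - 20 = -15)
o(I) = 18/I² (o(I) = 18/(I²) = 18/I²)
U(-11, -11)*((-15 - o(w)) + 58) = (-11 - 11)*((-15 - 18/(-15)²) + 58) = -22*((-15 - 18/225) + 58) = -22*((-15 - 1*2/25) + 58) = -22*((-15 - 2/25) + 58) = -22*(-377/25 + 58) = -22*1073/25 = -23606/25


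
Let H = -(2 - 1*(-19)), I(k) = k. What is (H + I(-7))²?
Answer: 784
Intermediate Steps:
H = -21 (H = -(2 + 19) = -1*21 = -21)
(H + I(-7))² = (-21 - 7)² = (-28)² = 784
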